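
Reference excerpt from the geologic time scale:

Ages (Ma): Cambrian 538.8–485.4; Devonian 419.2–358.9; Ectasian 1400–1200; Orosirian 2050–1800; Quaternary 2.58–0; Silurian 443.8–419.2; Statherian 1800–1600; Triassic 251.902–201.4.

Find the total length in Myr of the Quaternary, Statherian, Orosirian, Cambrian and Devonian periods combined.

Duration is start − end for each: (2.58 − 0) + (1800 − 1600) + (2050 − 1800) + (538.8 − 485.4) + (419.2 − 358.9).
That is 2.58 + 200 + 250 + 53.4 + 60.3, which totals 566.28 million years.

566.28 million years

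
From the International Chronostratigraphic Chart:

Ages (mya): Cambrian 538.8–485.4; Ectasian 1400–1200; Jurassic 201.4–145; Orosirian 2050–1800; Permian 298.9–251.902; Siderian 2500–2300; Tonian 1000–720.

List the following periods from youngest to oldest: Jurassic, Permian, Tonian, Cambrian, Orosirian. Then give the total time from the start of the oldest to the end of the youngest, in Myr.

Start ages (Ma): Orosirian 2050, Tonian 1000, Cambrian 538.8, Permian 298.9, Jurassic 201.4.
Ordered youngest to oldest: Jurassic, Permian, Cambrian, Tonian, Orosirian.
Span = 2050 − 145 = 1905 Myr.

Jurassic, Permian, Cambrian, Tonian, Orosirian; total span 1905 Myr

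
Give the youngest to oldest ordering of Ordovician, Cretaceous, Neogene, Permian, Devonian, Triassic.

Neogene, Cretaceous, Triassic, Permian, Devonian, Ordovician

Group by era (each group listed oldest first) — Paleozoic: Ordovician, Devonian, Permian; Mesozoic: Triassic, Cretaceous; Cenozoic: Neogene. The eras run Paleozoic → Mesozoic → Cenozoic. Concatenating the groups in that era order and then reversing gives youngest to oldest.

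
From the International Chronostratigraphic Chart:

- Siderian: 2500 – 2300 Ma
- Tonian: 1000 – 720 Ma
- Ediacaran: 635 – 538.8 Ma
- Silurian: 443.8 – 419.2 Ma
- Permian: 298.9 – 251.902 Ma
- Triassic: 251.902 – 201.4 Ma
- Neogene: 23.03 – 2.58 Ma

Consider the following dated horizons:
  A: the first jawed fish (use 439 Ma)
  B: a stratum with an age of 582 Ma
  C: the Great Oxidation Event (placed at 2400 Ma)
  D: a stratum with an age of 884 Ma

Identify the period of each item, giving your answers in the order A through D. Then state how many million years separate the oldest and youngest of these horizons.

A — Silurian; B — Ediacaran; C — Siderian; D — Tonian; span 1961 million years

A: 439 Ma lies in 443.8–419.2 Ma, so Silurian.
B: 582 Ma lies in 635–538.8 Ma, so Ediacaran.
C: 2400 Ma lies in 2500–2300 Ma, so Siderian.
D: 884 Ma lies in 1000–720 Ma, so Tonian.
Oldest = 2400 Ma, youngest = 439 Ma → span 1961 Myr.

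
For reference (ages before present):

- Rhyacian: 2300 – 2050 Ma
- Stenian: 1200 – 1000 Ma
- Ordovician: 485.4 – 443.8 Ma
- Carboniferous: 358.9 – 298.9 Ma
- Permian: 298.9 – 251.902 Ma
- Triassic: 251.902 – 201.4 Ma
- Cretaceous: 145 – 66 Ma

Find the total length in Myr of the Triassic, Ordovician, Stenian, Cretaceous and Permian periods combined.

Duration is start − end for each: (251.902 − 201.4) + (485.4 − 443.8) + (1200 − 1000) + (145 − 66) + (298.9 − 251.902).
That is 50.502 + 41.6 + 200 + 79 + 46.998, which totals 418.1 million years.

418.1 million years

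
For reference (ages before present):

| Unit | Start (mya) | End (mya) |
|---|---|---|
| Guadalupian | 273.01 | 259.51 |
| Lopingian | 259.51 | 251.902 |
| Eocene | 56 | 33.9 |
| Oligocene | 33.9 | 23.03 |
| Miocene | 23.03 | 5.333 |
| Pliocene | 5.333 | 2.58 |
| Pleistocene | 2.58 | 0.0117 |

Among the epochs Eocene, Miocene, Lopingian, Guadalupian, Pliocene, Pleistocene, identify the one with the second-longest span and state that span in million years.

Miocene, 17.697 million years

Durations: Eocene 22.1; Miocene 17.697; Lopingian 7.608; Guadalupian 13.5; Pliocene 2.753; Pleistocene 2.5683 Myr.
Sorted longest-first: Eocene (22.1), Miocene (17.697), Guadalupian (13.5), Lopingian (7.608), Pliocene (2.753), Pleistocene (2.5683).
The second longest is Miocene at 17.697 Myr.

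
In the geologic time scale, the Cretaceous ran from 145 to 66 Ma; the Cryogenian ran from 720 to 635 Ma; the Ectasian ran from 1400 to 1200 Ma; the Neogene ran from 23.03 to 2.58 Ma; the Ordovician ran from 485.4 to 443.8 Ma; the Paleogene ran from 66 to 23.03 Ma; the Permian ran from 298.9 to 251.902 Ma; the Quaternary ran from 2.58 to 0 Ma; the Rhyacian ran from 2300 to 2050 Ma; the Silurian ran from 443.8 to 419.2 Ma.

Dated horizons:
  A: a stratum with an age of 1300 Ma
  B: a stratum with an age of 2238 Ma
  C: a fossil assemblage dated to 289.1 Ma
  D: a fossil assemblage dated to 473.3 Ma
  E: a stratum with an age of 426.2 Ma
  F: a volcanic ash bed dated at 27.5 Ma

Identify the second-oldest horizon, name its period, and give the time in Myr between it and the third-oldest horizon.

Larger Ma means older, so oldest first: B 2238 > A 1300 > D 473.3 > E 426.2 > C 289.1 > F 27.5.
Counting 2 along gives A (1300 Ma); the excerpt puts that inside the Ectasian, 1400–1200 Ma.
Next in line is D (473.3 Ma), and 1300 − 473.3 = 826.7 Myr.

A, in the Ectasian; 826.7 million years to D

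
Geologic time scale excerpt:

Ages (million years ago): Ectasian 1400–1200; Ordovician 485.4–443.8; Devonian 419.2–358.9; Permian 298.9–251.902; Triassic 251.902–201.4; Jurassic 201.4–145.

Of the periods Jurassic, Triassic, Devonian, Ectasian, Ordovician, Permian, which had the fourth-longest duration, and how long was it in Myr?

Triassic, 50.502 million years

Durations: Jurassic 56.4; Triassic 50.502; Devonian 60.3; Ectasian 200; Ordovician 41.6; Permian 46.998 Myr.
Sorted longest-first: Ectasian (200), Devonian (60.3), Jurassic (56.4), Triassic (50.502), Permian (46.998), Ordovician (41.6).
The fourth longest is Triassic at 50.502 Myr.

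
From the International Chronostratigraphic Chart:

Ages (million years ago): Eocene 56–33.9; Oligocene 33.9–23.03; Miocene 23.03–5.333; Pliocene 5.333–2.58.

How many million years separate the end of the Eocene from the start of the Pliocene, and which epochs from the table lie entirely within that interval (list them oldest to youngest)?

End of Eocene = 33.9 Ma; start of Pliocene = 5.333 Ma.
Gap = 33.9 − 5.333 = 28.567 Myr.
Epochs wholly inside 33.9–5.333 Ma: Oligocene (33.9–23.03), Miocene (23.03–5.333).

28.567 million years; Oligocene, Miocene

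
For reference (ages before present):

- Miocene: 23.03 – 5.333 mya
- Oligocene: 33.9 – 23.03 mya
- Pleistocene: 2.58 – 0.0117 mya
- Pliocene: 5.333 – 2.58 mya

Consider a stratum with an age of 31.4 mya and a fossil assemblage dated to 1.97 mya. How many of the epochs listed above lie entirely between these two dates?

31.4 Ma sits inside the Oligocene (33.9–23.03) and 1.97 Ma inside the Pleistocene (2.58–0.0117); neither of those is wholly between the two dates.
The listed epochs lying completely between them are Miocene, Pliocene — 2 in all.

2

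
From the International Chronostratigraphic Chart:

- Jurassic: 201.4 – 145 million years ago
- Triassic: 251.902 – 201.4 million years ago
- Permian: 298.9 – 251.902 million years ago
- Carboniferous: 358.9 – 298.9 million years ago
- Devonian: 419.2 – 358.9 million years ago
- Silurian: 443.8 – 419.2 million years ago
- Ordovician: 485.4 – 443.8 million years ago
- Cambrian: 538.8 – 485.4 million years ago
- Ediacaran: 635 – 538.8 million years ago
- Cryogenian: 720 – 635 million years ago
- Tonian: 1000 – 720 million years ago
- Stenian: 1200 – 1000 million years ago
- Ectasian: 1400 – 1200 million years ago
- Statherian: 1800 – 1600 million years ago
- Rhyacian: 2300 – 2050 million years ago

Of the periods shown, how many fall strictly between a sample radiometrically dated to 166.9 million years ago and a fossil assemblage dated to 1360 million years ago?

11

The older date is 1360 Ma and the younger is 166.9 Ma.
Periods with start < 1360 and end > 166.9 Ma: Stenian (1200–1000), Tonian (1000–720), Cryogenian (720–635), Ediacaran (635–538.8), Cambrian (538.8–485.4), Ordovician (485.4–443.8), Silurian (443.8–419.2), Devonian (419.2–358.9), Carboniferous (358.9–298.9), Permian (298.9–251.902), Triassic (251.902–201.4).
That is 11 complete periods.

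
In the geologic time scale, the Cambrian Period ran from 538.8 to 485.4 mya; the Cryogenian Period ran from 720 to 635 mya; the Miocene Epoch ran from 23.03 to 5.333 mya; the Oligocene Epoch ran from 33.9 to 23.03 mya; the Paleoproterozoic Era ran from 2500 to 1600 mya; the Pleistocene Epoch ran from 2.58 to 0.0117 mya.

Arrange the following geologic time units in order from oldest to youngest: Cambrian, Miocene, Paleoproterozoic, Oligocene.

Sorting by start age (descending Ma, since larger Ma = older): Paleoproterozoic start 2500, Cambrian start 538.8, Oligocene start 33.9, Miocene start 23.03.

Paleoproterozoic, Cambrian, Oligocene, Miocene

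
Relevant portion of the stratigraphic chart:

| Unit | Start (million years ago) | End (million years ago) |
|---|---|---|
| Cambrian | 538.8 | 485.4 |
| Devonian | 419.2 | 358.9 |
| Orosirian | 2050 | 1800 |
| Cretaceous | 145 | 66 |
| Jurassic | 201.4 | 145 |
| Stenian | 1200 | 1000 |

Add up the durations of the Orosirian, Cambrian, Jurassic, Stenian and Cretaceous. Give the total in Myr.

638.8 million years

Each duration: Orosirian = 250; Cambrian = 53.4; Jurassic = 56.4; Stenian = 200; Cretaceous = 79.
Sum: 250 + 53.4 + 56.4 + 200 + 79 = 638.8 Myr.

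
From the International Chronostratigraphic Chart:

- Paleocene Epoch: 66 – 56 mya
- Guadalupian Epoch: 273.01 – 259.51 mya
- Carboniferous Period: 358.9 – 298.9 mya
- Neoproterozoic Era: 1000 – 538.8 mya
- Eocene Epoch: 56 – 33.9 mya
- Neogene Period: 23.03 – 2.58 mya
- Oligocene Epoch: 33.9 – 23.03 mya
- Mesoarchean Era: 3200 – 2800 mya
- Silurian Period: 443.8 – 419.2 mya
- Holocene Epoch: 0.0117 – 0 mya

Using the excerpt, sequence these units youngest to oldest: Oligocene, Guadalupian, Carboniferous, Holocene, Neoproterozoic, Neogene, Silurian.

Holocene, then Neogene, then Oligocene, then Guadalupian, then Carboniferous, then Silurian, then Neoproterozoic

The oldest of these is Neoproterozoic (starts 1000 Ma) and the youngest is Holocene (ends 0 Ma).
In between, by decreasing start age: Silurian (443.8), Carboniferous (358.9), Guadalupian (273.01), Oligocene (33.9), Neogene (23.03).
Listing youngest first means reversing that sequence.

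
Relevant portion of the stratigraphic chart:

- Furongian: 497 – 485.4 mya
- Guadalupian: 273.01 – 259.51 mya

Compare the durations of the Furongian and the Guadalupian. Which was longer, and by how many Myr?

Furongian: 497 − 485.4 = 11.6 Myr.
Guadalupian: 273.01 − 259.51 = 13.5 Myr.
Difference: 13.5 − 11.6 = 1.9 Myr, so the Guadalupian was longer.

Guadalupian, by 1.9 million years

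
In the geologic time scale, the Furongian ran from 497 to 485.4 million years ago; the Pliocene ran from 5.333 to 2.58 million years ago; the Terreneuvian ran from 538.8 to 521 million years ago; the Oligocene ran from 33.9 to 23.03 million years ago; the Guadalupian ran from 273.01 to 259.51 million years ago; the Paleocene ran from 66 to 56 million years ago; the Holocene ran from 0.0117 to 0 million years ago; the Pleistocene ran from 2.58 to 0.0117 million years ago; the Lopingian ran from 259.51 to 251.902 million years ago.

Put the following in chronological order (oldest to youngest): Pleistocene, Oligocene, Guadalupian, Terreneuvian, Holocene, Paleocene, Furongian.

Terreneuvian, then Furongian, then Guadalupian, then Paleocene, then Oligocene, then Pleistocene, then Holocene

Sorting by start age (descending Ma, since larger Ma = older): Terreneuvian began 538.8, Furongian began 497, Guadalupian began 273.01, Paleocene began 66, Oligocene began 33.9, Pleistocene began 2.58, Holocene began 0.0117.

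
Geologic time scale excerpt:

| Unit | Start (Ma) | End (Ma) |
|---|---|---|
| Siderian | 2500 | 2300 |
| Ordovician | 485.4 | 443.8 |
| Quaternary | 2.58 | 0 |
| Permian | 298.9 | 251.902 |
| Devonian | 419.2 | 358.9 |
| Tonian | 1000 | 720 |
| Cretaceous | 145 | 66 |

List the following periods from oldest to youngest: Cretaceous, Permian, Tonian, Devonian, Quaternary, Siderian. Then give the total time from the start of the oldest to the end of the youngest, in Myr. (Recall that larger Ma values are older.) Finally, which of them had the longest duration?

Siderian, Tonian, Devonian, Permian, Cretaceous, Quaternary; total span 2500 Myr; longest is Tonian

From the excerpt: Cretaceous 145–66; Permian 298.9–251.902; Tonian 1000–720; Devonian 419.2–358.9; Quaternary 2.58–0; Siderian 2500–2300 (Ma).
Larger Ma is earlier, so the oldest is Siderian and the youngest is Quaternary; oldest to youngest: Siderian, Tonian, Devonian, Permian, Cretaceous, Quaternary.
Oldest start 2500 minus youngest end 0 gives 2500 Myr overall.
Individual lengths (start − end): Permian 46.998; Quaternary 2.58; Siderian 200; Cretaceous 79; Tonian 280; Devonian 60.3. The largest is Tonian at 280 Myr.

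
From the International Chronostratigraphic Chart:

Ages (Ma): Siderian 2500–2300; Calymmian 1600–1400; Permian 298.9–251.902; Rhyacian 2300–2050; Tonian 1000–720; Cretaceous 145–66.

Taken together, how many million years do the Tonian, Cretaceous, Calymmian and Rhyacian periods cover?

Duration is start − end for each: (1000 − 720) + (145 − 66) + (1600 − 1400) + (2300 − 2050).
That is 280 + 79 + 200 + 250, which totals 809 million years.

809 million years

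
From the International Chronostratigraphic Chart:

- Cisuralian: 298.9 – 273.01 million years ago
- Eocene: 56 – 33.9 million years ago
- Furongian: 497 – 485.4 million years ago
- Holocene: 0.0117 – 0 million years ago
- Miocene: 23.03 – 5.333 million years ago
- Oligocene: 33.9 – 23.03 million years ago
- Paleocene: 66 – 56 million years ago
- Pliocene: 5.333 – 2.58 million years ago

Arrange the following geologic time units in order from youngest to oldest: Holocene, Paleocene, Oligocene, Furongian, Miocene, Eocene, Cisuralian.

Holocene, Miocene, Oligocene, Eocene, Paleocene, Cisuralian, Furongian

The oldest of these is Furongian (starts 497 Ma) and the youngest is Holocene (ends 0 Ma).
In between, by decreasing start age: Cisuralian (298.9), Paleocene (66), Eocene (56), Oligocene (33.9), Miocene (23.03).
Listing youngest first means reversing that sequence.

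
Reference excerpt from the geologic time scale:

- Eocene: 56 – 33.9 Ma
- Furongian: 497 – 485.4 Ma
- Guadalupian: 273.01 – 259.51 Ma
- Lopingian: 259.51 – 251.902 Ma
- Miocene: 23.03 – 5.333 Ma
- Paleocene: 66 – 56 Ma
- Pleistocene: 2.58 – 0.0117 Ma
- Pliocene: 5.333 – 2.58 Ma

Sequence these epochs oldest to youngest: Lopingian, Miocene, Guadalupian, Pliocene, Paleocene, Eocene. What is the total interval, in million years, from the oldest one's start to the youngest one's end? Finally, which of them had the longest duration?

Guadalupian → Lopingian → Paleocene → Eocene → Miocene → Pliocene; total span 270.43 Myr; longest is Eocene

Start ages (Ma): Guadalupian 273.01, Lopingian 259.51, Paleocene 66, Eocene 56, Miocene 23.03, Pliocene 5.333.
Ordered oldest to youngest: Guadalupian, Lopingian, Paleocene, Eocene, Miocene, Pliocene.
Span = 273.01 − 2.58 = 270.43 Myr.
Durations: Lopingian 7.608, Eocene 22.1, Paleocene 10, Miocene 17.697, Guadalupian 13.5, Pliocene 2.753 → longest is Eocene (22.1 Myr).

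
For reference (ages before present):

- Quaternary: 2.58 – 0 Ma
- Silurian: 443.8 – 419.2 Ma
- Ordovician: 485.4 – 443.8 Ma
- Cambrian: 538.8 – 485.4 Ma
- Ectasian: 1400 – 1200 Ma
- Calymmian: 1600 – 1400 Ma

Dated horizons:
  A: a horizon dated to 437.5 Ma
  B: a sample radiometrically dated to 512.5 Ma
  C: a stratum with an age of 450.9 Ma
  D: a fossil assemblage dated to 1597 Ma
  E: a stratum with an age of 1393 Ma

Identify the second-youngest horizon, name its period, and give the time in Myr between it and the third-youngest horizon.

C, in the Ordovician; 61.6 million years to B

Sorted youngest-first by Ma: A (437.5), C (450.9), B (512.5), E (1393), D (1597).
The second youngest is C at 450.9 Ma, which lies in 485.4–443.8 Ma: the Ordovician.
The third youngest is B at 512.5 Ma; separation = |450.9 − 512.5| = 61.6 Myr.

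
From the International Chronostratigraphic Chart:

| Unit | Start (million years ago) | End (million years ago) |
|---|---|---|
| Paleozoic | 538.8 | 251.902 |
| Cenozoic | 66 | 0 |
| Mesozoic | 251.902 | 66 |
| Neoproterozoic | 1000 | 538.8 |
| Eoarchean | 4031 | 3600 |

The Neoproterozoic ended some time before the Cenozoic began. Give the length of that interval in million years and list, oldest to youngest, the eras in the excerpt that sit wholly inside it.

472.8 million years; Paleozoic, Mesozoic

The Neoproterozoic closes at 538.8 Ma and the Cenozoic opens at 66 Ma, so the interval is 538.8 − 66 = 472.8 Myr.
An era fits inside if it starts at or after 538.8 Ma and ends at or before 66 Ma; oldest first that gives Paleozoic, Mesozoic.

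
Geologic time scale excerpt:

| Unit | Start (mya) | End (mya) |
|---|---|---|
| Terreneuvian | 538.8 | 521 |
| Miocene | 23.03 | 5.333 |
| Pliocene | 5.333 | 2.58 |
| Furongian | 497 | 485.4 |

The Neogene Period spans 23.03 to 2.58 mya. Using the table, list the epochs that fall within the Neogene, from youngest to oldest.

Pliocene, Miocene

Epochs with both bounds inside 23.03–2.58 Ma: Pliocene (5.333–2.58), Miocene (23.03–5.333).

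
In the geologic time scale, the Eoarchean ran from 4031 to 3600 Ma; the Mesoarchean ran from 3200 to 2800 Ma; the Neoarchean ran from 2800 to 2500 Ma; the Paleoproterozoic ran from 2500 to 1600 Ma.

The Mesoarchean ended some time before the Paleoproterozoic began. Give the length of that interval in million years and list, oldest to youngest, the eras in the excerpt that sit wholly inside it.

300 million years; Neoarchean

End of Mesoarchean = 2800 Ma; start of Paleoproterozoic = 2500 Ma.
Gap = 2800 − 2500 = 300 Myr.
Eras wholly inside 2800–2500 Ma: Neoarchean (2800–2500).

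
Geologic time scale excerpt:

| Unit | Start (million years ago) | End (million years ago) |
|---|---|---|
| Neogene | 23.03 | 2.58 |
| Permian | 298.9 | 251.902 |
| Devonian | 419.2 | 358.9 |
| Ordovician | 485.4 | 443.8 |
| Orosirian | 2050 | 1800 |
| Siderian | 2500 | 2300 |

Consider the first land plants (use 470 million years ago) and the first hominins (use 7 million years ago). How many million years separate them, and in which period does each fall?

463 million years apart; the first in the Ordovician, the second in the Neogene

Elapsed time: 470 − 7 = 463 Myr.
470 Ma lies within 485.4–443.8 Ma: Ordovician.
7 Ma lies within 23.03–2.58 Ma: Neogene.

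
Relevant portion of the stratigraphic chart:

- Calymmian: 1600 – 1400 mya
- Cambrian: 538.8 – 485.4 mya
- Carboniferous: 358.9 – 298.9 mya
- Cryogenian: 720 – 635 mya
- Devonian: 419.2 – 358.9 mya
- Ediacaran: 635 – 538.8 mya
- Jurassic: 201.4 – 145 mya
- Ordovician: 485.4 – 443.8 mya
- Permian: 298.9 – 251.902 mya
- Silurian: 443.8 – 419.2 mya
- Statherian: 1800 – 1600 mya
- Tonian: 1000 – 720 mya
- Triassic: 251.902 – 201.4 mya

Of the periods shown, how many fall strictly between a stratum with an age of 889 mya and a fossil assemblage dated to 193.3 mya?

889 Ma sits inside the Tonian (1000–720) and 193.3 Ma inside the Jurassic (201.4–145); neither of those is wholly between the two dates.
The listed periods lying completely between them are Cryogenian, Ediacaran, Cambrian, Ordovician, Silurian, Devonian, Carboniferous, Permian, Triassic — 9 in all.

9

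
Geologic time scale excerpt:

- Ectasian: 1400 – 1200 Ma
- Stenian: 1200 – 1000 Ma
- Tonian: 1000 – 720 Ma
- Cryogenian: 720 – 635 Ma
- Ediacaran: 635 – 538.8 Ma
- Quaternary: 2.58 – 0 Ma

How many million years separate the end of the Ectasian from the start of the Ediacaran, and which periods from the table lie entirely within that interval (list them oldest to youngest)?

The Ectasian closes at 1200 Ma and the Ediacaran opens at 635 Ma, so the interval is 1200 − 635 = 565 Myr.
A period fits inside if it starts at or after 1200 Ma and ends at or before 635 Ma; oldest first that gives Stenian, Tonian, Cryogenian.

565 million years; Stenian, Tonian, Cryogenian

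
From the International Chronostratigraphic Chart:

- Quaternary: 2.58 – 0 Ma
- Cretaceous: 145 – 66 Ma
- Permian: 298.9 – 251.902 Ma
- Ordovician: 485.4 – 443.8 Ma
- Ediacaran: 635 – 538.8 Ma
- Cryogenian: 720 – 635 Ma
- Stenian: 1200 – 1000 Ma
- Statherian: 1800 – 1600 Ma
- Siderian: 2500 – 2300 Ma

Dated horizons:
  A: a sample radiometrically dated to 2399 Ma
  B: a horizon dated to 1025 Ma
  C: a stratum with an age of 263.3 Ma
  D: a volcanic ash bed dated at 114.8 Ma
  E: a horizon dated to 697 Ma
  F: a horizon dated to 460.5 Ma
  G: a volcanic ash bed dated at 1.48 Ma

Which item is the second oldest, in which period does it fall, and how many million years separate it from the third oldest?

B, in the Stenian; 328 million years to E

Sorted oldest-first by Ma: A (2399), B (1025), E (697), F (460.5), C (263.3), D (114.8), G (1.48).
The second oldest is B at 1025 Ma, which lies in 1200–1000 Ma: the Stenian.
The third oldest is E at 697 Ma; separation = |1025 − 697| = 328 Myr.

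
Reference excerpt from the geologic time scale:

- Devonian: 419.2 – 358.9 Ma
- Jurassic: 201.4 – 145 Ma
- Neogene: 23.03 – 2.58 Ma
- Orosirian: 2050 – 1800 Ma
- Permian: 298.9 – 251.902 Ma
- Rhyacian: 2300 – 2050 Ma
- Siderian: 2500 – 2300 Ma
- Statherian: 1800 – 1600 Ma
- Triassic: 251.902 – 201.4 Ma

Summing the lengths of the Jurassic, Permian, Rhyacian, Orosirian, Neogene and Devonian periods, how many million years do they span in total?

684.148 million years

Each duration: Jurassic = 56.4; Permian = 46.998; Rhyacian = 250; Orosirian = 250; Neogene = 20.45; Devonian = 60.3.
Sum: 56.4 + 46.998 + 250 + 250 + 20.45 + 60.3 = 684.148 Myr.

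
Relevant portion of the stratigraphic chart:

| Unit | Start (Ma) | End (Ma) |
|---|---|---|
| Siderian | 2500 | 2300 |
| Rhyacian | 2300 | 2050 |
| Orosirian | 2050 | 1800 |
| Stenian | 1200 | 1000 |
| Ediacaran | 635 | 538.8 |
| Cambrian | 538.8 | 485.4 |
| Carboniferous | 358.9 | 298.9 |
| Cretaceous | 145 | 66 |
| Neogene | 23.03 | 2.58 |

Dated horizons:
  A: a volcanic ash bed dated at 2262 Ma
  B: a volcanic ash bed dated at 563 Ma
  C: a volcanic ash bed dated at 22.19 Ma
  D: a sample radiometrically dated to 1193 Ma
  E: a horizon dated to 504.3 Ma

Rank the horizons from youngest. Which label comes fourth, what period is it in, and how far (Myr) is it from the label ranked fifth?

Smaller Ma means younger, so youngest first: C 22.19 < E 504.3 < B 563 < D 1193 < A 2262.
Counting 4 along gives D (1193 Ma); the excerpt puts that inside the Stenian, 1200–1000 Ma.
Next in line is A (2262 Ma), and 2262 − 1193 = 1069 Myr.

D, in the Stenian; 1069 million years to A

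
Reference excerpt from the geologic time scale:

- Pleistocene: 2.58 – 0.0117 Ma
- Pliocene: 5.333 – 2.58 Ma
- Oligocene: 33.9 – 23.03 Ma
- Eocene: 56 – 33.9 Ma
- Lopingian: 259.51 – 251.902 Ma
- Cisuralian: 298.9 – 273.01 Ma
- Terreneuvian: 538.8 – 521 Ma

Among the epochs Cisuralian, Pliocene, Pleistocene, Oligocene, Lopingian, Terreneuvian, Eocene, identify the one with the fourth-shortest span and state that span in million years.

Oligocene, 10.87 million years

Start − end for each: Cisuralian 298.9 − 273.01 = 25.89; Pliocene 5.333 − 2.58 = 2.753; Pleistocene 2.58 − 0.0117 = 2.5683; Oligocene 33.9 − 23.03 = 10.87; Lopingian 259.51 − 251.902 = 7.608; Terreneuvian 538.8 − 521 = 17.8; Eocene 56 − 33.9 = 22.1.
Ranking these from shortest: Pleistocene < Pliocene < Lopingian < Oligocene < Terreneuvian < Eocene < Cisuralian.
Position 4 in that ranking is Oligocene, which lasted 10.87 Myr.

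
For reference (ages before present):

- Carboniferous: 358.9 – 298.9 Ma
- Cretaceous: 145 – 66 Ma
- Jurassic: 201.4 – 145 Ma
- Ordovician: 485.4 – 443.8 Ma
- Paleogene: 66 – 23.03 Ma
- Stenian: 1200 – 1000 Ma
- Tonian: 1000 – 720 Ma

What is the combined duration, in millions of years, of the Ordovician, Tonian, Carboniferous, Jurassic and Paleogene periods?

Duration is start − end for each: (485.4 − 443.8) + (1000 − 720) + (358.9 − 298.9) + (201.4 − 145) + (66 − 23.03).
That is 41.6 + 280 + 60 + 56.4 + 42.97, which totals 480.97 million years.

480.97 million years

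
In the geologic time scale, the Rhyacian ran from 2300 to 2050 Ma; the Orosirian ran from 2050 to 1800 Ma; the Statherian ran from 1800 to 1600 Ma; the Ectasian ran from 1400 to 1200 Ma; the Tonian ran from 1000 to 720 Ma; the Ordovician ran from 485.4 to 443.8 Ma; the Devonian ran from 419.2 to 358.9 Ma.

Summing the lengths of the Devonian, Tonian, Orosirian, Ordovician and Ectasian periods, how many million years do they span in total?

Each duration: Devonian = 60.3; Tonian = 280; Orosirian = 250; Ordovician = 41.6; Ectasian = 200.
Sum: 60.3 + 280 + 250 + 41.6 + 200 = 831.9 Myr.

831.9 million years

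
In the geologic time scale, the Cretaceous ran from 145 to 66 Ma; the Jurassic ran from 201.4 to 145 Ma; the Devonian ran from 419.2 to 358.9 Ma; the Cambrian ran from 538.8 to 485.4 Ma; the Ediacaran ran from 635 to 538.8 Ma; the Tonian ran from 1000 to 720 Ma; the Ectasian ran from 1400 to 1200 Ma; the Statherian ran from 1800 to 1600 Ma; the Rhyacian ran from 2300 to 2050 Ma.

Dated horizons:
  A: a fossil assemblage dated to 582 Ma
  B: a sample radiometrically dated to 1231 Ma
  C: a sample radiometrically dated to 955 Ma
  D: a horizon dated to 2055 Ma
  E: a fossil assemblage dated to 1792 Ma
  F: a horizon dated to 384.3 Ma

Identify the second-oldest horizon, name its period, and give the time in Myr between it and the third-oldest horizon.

Sorted oldest-first by Ma: D (2055), E (1792), B (1231), C (955), A (582), F (384.3).
The second oldest is E at 1792 Ma, which lies in 1800–1600 Ma: the Statherian.
The third oldest is B at 1231 Ma; separation = |1792 − 1231| = 561 Myr.

E, in the Statherian; 561 million years to B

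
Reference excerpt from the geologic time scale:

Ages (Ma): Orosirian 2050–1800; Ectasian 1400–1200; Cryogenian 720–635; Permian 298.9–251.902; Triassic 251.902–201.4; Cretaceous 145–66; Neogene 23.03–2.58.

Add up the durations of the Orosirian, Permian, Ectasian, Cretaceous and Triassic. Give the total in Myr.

626.5 million years

Each duration: Orosirian = 250; Permian = 46.998; Ectasian = 200; Cretaceous = 79; Triassic = 50.502.
Sum: 250 + 46.998 + 200 + 79 + 50.502 = 626.5 Myr.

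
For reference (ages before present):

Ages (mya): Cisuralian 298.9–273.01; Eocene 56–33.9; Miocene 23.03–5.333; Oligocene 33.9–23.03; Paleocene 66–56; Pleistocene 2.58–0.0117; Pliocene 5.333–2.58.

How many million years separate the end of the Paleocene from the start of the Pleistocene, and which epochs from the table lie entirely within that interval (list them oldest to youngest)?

53.42 million years; Eocene, Oligocene, Miocene, Pliocene

The Paleocene closes at 56 Ma and the Pleistocene opens at 2.58 Ma, so the interval is 56 − 2.58 = 53.42 Myr.
An epoch fits inside if it starts at or after 56 Ma and ends at or before 2.58 Ma; oldest first that gives Eocene, Oligocene, Miocene, Pliocene.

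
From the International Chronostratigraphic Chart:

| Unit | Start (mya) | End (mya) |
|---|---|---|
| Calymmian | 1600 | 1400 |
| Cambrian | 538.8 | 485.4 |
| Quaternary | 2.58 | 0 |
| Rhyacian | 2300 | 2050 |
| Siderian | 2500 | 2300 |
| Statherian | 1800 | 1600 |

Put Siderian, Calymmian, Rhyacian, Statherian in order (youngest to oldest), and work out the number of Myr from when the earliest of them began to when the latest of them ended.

Calymmian, Statherian, Rhyacian, Siderian; total span 1100 Myr

Start ages (Ma): Siderian 2500, Rhyacian 2300, Statherian 1800, Calymmian 1600.
Ordered youngest to oldest: Calymmian, Statherian, Rhyacian, Siderian.
Span = 2500 − 1400 = 1100 Myr.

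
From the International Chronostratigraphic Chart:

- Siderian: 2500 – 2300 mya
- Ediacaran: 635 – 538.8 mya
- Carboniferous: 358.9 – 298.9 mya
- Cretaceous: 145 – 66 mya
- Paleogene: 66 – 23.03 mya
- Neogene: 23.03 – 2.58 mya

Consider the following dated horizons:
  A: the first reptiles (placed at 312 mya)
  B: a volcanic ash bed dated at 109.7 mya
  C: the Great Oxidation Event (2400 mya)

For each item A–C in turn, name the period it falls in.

A: 312 Ma lies in 358.9–298.9 Ma, so Carboniferous.
B: 109.7 Ma lies in 145–66 Ma, so Cretaceous.
C: 2400 Ma lies in 2500–2300 Ma, so Siderian.

A — Carboniferous; B — Cretaceous; C — Siderian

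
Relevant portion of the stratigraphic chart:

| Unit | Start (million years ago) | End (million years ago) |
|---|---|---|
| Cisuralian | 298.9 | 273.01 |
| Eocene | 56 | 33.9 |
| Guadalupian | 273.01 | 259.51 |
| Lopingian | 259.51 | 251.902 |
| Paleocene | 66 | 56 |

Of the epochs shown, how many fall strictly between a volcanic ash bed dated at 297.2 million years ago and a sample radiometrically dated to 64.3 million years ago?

297.2 Ma sits inside the Cisuralian (298.9–273.01) and 64.3 Ma inside the Paleocene (66–56); neither of those is wholly between the two dates.
The listed epochs lying completely between them are Guadalupian, Lopingian — 2 in all.

2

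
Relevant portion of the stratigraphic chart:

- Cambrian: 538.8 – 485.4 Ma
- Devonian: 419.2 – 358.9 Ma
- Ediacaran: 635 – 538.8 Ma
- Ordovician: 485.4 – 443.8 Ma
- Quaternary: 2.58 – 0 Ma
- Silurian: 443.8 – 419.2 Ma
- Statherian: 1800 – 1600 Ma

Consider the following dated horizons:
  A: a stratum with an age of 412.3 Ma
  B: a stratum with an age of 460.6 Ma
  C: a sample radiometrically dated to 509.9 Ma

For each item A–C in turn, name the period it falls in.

Match each age against the start–end ranges in the excerpt: A = 412.3 Ma → Devonian (419.2–358.9); B = 460.6 Ma → Ordovician (485.4–443.8); C = 509.9 Ma → Cambrian (538.8–485.4).

A — Devonian; B — Ordovician; C — Cambrian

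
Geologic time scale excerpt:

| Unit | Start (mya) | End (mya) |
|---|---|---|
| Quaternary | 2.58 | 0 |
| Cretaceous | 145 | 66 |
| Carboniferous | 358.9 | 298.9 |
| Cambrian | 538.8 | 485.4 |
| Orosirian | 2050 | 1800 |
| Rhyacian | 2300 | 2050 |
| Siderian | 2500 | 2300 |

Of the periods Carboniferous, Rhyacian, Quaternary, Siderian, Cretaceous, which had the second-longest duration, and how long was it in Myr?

Start − end for each: Carboniferous 358.9 − 298.9 = 60; Rhyacian 2300 − 2050 = 250; Quaternary 2.58 − 0 = 2.58; Siderian 2500 − 2300 = 200; Cretaceous 145 − 66 = 79.
Ranking these from longest: Rhyacian > Siderian > Cretaceous > Carboniferous > Quaternary.
Position 2 in that ranking is Siderian, which lasted 200 Myr.

Siderian, 200 million years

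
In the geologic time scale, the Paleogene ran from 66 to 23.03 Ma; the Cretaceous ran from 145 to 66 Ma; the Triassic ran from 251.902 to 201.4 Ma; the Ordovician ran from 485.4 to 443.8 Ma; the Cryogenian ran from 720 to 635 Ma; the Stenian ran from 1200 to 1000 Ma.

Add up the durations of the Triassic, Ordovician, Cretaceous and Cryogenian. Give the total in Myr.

256.102 million years

Each duration: Triassic = 50.502; Ordovician = 41.6; Cretaceous = 79; Cryogenian = 85.
Sum: 50.502 + 41.6 + 79 + 85 = 256.102 Myr.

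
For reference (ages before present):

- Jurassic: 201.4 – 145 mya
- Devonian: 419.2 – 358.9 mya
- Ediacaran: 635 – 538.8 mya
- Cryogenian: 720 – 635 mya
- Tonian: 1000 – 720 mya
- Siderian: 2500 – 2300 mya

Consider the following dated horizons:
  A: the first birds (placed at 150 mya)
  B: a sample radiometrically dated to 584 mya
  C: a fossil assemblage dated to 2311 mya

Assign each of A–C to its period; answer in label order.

Match each age against the start–end ranges in the excerpt: A = 150 Ma → Jurassic (201.4–145); B = 584 Ma → Ediacaran (635–538.8); C = 2311 Ma → Siderian (2500–2300).

A — Jurassic; B — Ediacaran; C — Siderian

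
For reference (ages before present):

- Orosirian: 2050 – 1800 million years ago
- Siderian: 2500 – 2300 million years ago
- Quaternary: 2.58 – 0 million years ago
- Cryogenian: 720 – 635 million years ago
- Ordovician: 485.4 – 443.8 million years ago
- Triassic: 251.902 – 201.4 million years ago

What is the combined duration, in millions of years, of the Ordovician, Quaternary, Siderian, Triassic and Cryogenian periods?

379.682 million years

Each duration: Ordovician = 41.6; Quaternary = 2.58; Siderian = 200; Triassic = 50.502; Cryogenian = 85.
Sum: 41.6 + 2.58 + 200 + 50.502 + 85 = 379.682 Myr.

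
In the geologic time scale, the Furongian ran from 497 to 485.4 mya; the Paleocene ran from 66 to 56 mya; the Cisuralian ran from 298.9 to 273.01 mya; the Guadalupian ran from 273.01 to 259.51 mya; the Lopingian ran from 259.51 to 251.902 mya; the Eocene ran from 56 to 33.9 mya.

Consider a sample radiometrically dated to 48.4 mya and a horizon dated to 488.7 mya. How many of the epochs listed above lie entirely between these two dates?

488.7 Ma sits inside the Furongian (497–485.4) and 48.4 Ma inside the Eocene (56–33.9); neither of those is wholly between the two dates.
The listed epochs lying completely between them are Cisuralian, Guadalupian, Lopingian, Paleocene — 4 in all.

4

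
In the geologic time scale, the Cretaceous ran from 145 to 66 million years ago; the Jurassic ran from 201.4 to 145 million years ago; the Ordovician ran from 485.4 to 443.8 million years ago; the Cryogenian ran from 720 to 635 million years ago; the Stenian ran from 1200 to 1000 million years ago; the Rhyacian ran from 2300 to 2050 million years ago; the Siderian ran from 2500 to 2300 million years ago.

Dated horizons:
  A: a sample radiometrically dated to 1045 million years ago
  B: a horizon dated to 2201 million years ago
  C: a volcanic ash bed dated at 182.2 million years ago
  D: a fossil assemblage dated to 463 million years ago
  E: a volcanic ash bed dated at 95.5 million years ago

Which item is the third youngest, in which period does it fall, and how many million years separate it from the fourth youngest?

D, in the Ordovician; 582 million years to A

Sorted youngest-first by Ma: E (95.5), C (182.2), D (463), A (1045), B (2201).
The third youngest is D at 463 Ma, which lies in 485.4–443.8 Ma: the Ordovician.
The fourth youngest is A at 1045 Ma; separation = |463 − 1045| = 582 Myr.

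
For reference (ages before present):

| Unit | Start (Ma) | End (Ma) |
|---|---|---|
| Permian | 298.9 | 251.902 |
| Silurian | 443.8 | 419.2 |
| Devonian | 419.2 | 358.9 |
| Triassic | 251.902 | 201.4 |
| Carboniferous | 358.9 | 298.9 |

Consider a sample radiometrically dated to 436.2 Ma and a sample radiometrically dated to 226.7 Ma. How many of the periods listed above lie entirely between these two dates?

3

436.2 Ma sits inside the Silurian (443.8–419.2) and 226.7 Ma inside the Triassic (251.902–201.4); neither of those is wholly between the two dates.
The listed periods lying completely between them are Devonian, Carboniferous, Permian — 3 in all.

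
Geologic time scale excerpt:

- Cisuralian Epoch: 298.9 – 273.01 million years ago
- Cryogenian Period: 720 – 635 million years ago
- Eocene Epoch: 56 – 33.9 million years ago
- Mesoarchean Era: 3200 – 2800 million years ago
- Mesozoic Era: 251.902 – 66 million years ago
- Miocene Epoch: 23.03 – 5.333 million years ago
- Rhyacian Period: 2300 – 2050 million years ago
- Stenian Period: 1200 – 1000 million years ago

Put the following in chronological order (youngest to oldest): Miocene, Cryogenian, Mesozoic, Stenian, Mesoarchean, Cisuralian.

Miocene → Mesozoic → Cisuralian → Cryogenian → Stenian → Mesoarchean

Read off each span (Ma): Miocene 23.03–5.333; Cryogenian 720–635; Mesozoic 251.902–66; Stenian 1200–1000; Mesoarchean 3200–2800; Cisuralian 298.9–273.01.
Larger Ma is older, so oldest→youngest is Mesoarchean, Stenian, Cryogenian, Cisuralian, Mesozoic, Miocene; reverse it for youngest→oldest.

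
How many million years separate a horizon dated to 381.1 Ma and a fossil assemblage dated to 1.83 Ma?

381.1 − 1.83 = 379.27 million years.

379.27 million years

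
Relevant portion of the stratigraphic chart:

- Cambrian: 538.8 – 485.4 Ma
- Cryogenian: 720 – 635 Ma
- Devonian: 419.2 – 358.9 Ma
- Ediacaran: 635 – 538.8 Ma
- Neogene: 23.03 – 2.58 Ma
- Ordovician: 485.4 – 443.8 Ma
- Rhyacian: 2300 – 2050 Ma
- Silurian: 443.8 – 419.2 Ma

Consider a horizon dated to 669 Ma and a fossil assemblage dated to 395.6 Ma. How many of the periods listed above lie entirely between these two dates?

4

669 Ma sits inside the Cryogenian (720–635) and 395.6 Ma inside the Devonian (419.2–358.9); neither of those is wholly between the two dates.
The listed periods lying completely between them are Ediacaran, Cambrian, Ordovician, Silurian — 4 in all.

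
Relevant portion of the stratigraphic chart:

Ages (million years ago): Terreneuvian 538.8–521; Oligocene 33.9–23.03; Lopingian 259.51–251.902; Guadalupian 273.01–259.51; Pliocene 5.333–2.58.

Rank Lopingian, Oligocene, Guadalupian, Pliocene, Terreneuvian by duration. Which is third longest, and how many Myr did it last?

Durations: Lopingian 7.608; Oligocene 10.87; Guadalupian 13.5; Pliocene 2.753; Terreneuvian 17.8 Myr.
Sorted longest-first: Terreneuvian (17.8), Guadalupian (13.5), Oligocene (10.87), Lopingian (7.608), Pliocene (2.753).
The third longest is Oligocene at 10.87 Myr.

Oligocene, 10.87 million years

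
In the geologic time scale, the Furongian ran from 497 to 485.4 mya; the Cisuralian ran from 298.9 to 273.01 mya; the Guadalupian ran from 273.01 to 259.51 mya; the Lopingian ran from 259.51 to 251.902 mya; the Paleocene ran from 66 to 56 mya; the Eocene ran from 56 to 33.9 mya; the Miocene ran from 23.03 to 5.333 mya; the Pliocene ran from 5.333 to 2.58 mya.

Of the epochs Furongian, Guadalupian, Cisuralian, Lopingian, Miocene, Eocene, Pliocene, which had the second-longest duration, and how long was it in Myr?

Start − end for each: Furongian 497 − 485.4 = 11.6; Guadalupian 273.01 − 259.51 = 13.5; Cisuralian 298.9 − 273.01 = 25.89; Lopingian 259.51 − 251.902 = 7.608; Miocene 23.03 − 5.333 = 17.697; Eocene 56 − 33.9 = 22.1; Pliocene 5.333 − 2.58 = 2.753.
Ranking these from longest: Cisuralian > Eocene > Miocene > Guadalupian > Furongian > Lopingian > Pliocene.
Position 2 in that ranking is Eocene, which lasted 22.1 Myr.

Eocene, 22.1 million years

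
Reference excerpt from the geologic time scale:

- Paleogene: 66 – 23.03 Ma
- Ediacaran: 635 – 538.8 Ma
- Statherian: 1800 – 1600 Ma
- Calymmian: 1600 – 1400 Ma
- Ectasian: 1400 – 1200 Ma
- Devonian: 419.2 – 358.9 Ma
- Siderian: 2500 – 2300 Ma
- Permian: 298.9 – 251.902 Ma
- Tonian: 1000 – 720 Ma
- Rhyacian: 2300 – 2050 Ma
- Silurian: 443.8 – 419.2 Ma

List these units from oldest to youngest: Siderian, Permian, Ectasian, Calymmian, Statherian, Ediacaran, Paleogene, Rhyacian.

The oldest of these is Siderian (starts 2500 Ma) and the youngest is Paleogene (ends 23.03 Ma).
In between, by decreasing start age: Rhyacian (2300), Statherian (1800), Calymmian (1600), Ectasian (1400), Ediacaran (635), Permian (298.9).

Siderian, Rhyacian, Statherian, Calymmian, Ectasian, Ediacaran, Permian, Paleogene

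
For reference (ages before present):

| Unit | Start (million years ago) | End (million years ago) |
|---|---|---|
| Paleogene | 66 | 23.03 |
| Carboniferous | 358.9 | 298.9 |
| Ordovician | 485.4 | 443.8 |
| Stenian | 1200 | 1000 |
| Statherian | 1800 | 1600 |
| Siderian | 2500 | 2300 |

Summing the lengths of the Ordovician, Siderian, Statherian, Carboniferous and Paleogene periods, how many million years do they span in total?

544.57 million years

Each duration: Ordovician = 41.6; Siderian = 200; Statherian = 200; Carboniferous = 60; Paleogene = 42.97.
Sum: 41.6 + 200 + 200 + 60 + 42.97 = 544.57 Myr.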